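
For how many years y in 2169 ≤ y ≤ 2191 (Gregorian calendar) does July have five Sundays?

July has 31 days; it has five Sundays when Sunday falls among the first (month-length − 28) days — i.e. when July 1 is one of Sunday/Saturday/Friday.
July 1 by year: 2169:Sat✓ 2170:Sun✓ 2171:Mon 2172:Wed 2173:Thu 2174:Fri✓ 2175:Sat✓ 2176:Mon 2177:Tue 2178:Wed 2179:Thu 2180:Sat✓ 2181:Sun✓ 2182:Mon 2183:Tue 2184:Thu 2185:Fri✓ 2186:Sat✓ 2187:Sun✓ 2188:Tue 2189:Wed 2190:Thu 2191:Fri✓
Years with five Sundays: 2169, 2170, 2174, 2175, 2180, 2181, 2185, 2186, 2187, 2191 → 10.

10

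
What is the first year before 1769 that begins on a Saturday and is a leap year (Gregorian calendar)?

1752

Jan 1 advances by 2 weekdays after a leap year and by 1 after a common year.
1769: Jan 1 is Sunday.
1768: Friday (leap)
1767: Thursday
1766: Wednesday
1765: Tuesday
1764: Sunday (leap)
1763: Saturday
1762: Friday
1761: Thursday
1760: Tuesday (leap)
1759: Monday
1758: Sunday
1757: Saturday
1756: Thursday (leap)
1755: Wednesday
1754: Tuesday
1753: Monday
1752: Saturday (leap)
1752 begins on a Saturday and is a leap year.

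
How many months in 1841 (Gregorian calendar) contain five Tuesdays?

A month of length L has five Tuesdays iff its first Tuesday is on day ≤ L−28 (so day 1–3 in a 31-day month, 1–2 in a 30-day month, day 1 in a leap February).
Checking each month of 1841: Jan starts Fri (31d); Feb starts Mon (28d); Mar starts Mon (31d) ✓; Apr starts Thu (30d); May starts Sat (31d); Jun starts Tue (30d) ✓; Jul starts Thu (31d); Aug starts Sun (31d) ✓; Sep starts Wed (30d); Oct starts Fri (31d); Nov starts Mon (30d) ✓; Dec starts Wed (31d).
Five-Tuesday months: March, June, August, November → 4.

4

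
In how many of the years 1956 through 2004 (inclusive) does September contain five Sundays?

15

September has 30 days; it has five Sundays when Sunday falls among the first (month-length − 28) days — i.e. when September 1 is one of Sunday/Saturday.
September 1 by year: 1956:Sat✓ 1957:Sun✓ 1958:Mon 1959:Tue 1960:Thu 1961:Fri 1962:Sat✓ 1963:Sun✓ 1964:Tue 1965:Wed 1966:Thu 1967:Fri 1968:Sun✓ 1969:Mon 1970:Tue …(19 more)… 1990:Sat✓ 1991:Sun✓ 1992:Tue 1993:Wed 1994:Thu 1995:Fri 1996:Sun✓ 1997:Mon 1998:Tue 1999:Wed 2000:Fri 2001:Sat✓ 2002:Sun✓ 2003:Mon 2004:Wed
Years with five Sundays: 1956, 1957, 1962, 1963, 1968, 1973, 1974, 1979, 1984, 1985, 1990, 1991, 1996, 2001, 2002 → 15.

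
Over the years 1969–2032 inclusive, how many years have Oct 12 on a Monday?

9

Track Oct 12's weekday year by year (advancing +1, or +2 across a Feb 29):
  1969: Sun  1970: Mon (+1) ✓  1971: Tue (+1)  1972: Thu (+2)  1973: Fri (+1)
  1974: Sat (+1)  1975: Sun (+1)  1976: Tue (+2)  1977: Wed (+1)  1978: Thu (+1)
  1979: Fri (+1)  1980: Sun (+2)  1981: Mon (+1) ✓  1982: Tue (+1)  … (36 more years) …
  2019: Sat (+1)  2020: Mon (+2) ✓  2021: Tue (+1)  2022: Wed (+1)  2023: Thu (+1)
  2024: Sat (+2)  2025: Sun (+1)  2026: Mon (+1) ✓  2027: Tue (+1)  2028: Thu (+2)
  2029: Fri (+1)  2030: Sat (+1)  2031: Sun (+1)  2032: Tue (+2)
Monday years: 1970, 1981, 1987, 1992, 1998, 2009, 2015, 2020, 2026 — 9 in total.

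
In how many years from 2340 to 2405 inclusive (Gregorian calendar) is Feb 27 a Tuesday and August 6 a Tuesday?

Check each year's weekday for Feb 27 and August 6:
  2340: Tue/Tue ✓  2341: Thu/Wed  2342: Fri/Thu  2343: Sat/Fri  2344: Sun/Sun  2345: Tue/Mon  2346: Wed/Tue  2347: Thu/Wed  2348: Fri/Fri  2349: Sun/Sat  2350: Mon/Sun  2351: Tue/Mon  2352: Wed/Wed  2353: Fri/Thu  …(38 more)…  2392: Thu/Thu  2393: Sat/Fri  2394: Sun/Sat  2395: Mon/Sun  2396: Tue/Tue ✓  2397: Thu/Wed  2398: Fri/Thu  2399: Sat/Fri  2400: Sun/Sun  2401: Tue/Mon  2402: Wed/Tue  2403: Thu/Wed  2404: Fri/Fri  2405: Sun/Sat
Both conditions hold in: 2340, 2368, 2396 — 3.

3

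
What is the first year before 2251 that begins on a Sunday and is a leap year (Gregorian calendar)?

Jan 1 advances by 2 weekdays after a leap year and by 1 after a common year.
2251: Jan 1 is Wednesday.
2250: Tuesday
2249: Monday
2248: Saturday (leap)
2247: Friday
2246: Thursday
2245: Wednesday
2244: Monday (leap)
2243: Sunday
2242: Saturday
2241: Friday
2240: Wednesday (leap)
2239: Tuesday
2238: Monday
2237: Sunday
2236: Friday (leap)
2235: Thursday
2234: Wednesday
2233: Tuesday
2232: Sunday (leap)
2232 begins on a Sunday and is a leap year.

2232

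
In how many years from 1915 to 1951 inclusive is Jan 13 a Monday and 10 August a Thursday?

0

Check each year's weekday for Jan 13 and 10 August:
  1915: Wed/Tue  1916: Thu/Thu  1917: Sat/Fri  1918: Sun/Sat  1919: Mon/Sun  1920: Tue/Tue  1921: Thu/Wed  1922: Fri/Thu  1923: Sat/Fri  1924: Sun/Sun  1925: Tue/Mon  1926: Wed/Tue  1927: Thu/Wed  1928: Fri/Fri  …(9 more)…  1938: Thu/Wed  1939: Fri/Thu  1940: Sat/Sat  1941: Mon/Sun  1942: Tue/Mon  1943: Wed/Tue  1944: Thu/Thu  1945: Sat/Fri  1946: Sun/Sat  1947: Mon/Sun  1948: Tue/Tue  1949: Thu/Wed  1950: Fri/Thu  1951: Sat/Fri
Both conditions hold in: no year — 0.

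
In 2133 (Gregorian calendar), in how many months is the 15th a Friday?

Check the 15th of each month of 2133: Jan 15: Thu, Feb 15: Sun, Mar 15: Sun, Apr 15: Wed, May 15: Fri, Jun 15: Mon, Jul 15: Wed, Aug 15: Sat, Sep 15: Tue, Oct 15: Thu, Nov 15: Sun, Dec 15: Tue.
Friday occurs in May — 1 month.

1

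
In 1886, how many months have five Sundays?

4

A month of length L has five Sundays iff its first Sunday is on day ≤ L−28 (so day 1–3 in a 31-day month, 1–2 in a 30-day month, day 1 in a leap February).
Checking each month of 1886: Jan starts Fri (31d) ✓; Feb starts Mon (28d); Mar starts Mon (31d); Apr starts Thu (30d); May starts Sat (31d) ✓; Jun starts Tue (30d); Jul starts Thu (31d); Aug starts Sun (31d) ✓; Sep starts Wed (30d); Oct starts Fri (31d) ✓; Nov starts Mon (30d); Dec starts Wed (31d).
Five-Sunday months: January, May, August, October → 4.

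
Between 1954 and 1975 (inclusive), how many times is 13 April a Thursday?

3

Track 13 April's weekday year by year (advancing +1, or +2 across a Feb 29):
  1954: Tue  1955: Wed (+1)  1956: Fri (+2)  1957: Sat (+1)  1958: Sun (+1)
  1959: Mon (+1)  1960: Wed (+2)  1961: Thu (+1) ✓  1962: Fri (+1)  1963: Sat (+1)
  1964: Mon (+2)  1965: Tue (+1)  1966: Wed (+1)  1967: Thu (+1) ✓  1968: Sat (+2)
  1969: Sun (+1)  1970: Mon (+1)  1971: Tue (+1)  1972: Thu (+2) ✓  1973: Fri (+1)
  1974: Sat (+1)  1975: Sun (+1)
Thursday years: 1961, 1967, 1972 — 3 in total.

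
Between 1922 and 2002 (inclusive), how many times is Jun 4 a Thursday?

Track Jun 4's weekday year by year (advancing +1, or +2 across a Feb 29):
  1922: Sun  1923: Mon (+1)  1924: Wed (+2)  1925: Thu (+1) ✓  1926: Fri (+1)
  1927: Sat (+1)  1928: Mon (+2)  1929: Tue (+1)  1930: Wed (+1)  1931: Thu (+1) ✓
  1932: Sat (+2)  1933: Sun (+1)  1934: Mon (+1)  1935: Tue (+1)  … (53 more years) …
  1989: Sun (+1)  1990: Mon (+1)  1991: Tue (+1)  1992: Thu (+2) ✓  1993: Fri (+1)
  1994: Sat (+1)  1995: Sun (+1)  1996: Tue (+2)  1997: Wed (+1)  1998: Thu (+1) ✓
  1999: Fri (+1)  2000: Sun (+2)  2001: Mon (+1)  2002: Tue (+1)
Thursday years: 1925, 1931, 1936, 1942, 1953, 1959, 1964, 1970, 1981, 1987, 1992, 1998 — 12 in total.

12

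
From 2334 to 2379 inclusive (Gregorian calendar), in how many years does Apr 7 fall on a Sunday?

7

Track Apr 7's weekday year by year (advancing +1, or +2 across a Feb 29):
  2334: Sat  2335: Sun (+1) ✓  2336: Tue (+2)  2337: Wed (+1)  2338: Thu (+1)
  2339: Fri (+1)  2340: Sun (+2) ✓  2341: Mon (+1)  2342: Tue (+1)  2343: Wed (+1)
  2344: Fri (+2)  2345: Sat (+1)  2346: Sun (+1) ✓  2347: Mon (+1)  … (18 more years) …
  2366: Thu (+1)  2367: Fri (+1)  2368: Sun (+2) ✓  2369: Mon (+1)  2370: Tue (+1)
  2371: Wed (+1)  2372: Fri (+2)  2373: Sat (+1)  2374: Sun (+1) ✓  2375: Mon (+1)
  2376: Wed (+2)  2377: Thu (+1)  2378: Fri (+1)  2379: Sat (+1)
Sunday years: 2335, 2340, 2346, 2357, 2363, 2368, 2374 — 7 in total.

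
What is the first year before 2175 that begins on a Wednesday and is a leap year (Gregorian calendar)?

2172

Jan 1 advances by 2 weekdays after a leap year and by 1 after a common year.
2175: Jan 1 is Sunday.
2174: Saturday
2173: Friday
2172: Wednesday (leap)
2172 begins on a Wednesday and is a leap year.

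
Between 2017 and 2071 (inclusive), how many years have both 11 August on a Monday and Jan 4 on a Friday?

Check each year's weekday for 11 August and Jan 4:
  2017: Fri/Wed  2018: Sat/Thu  2019: Sun/Fri  2020: Tue/Sat  2021: Wed/Mon  2022: Thu/Tue  2023: Fri/Wed  2024: Sun/Thu  2025: Mon/Sat  2026: Tue/Sun  2027: Wed/Mon  2028: Fri/Tue  2029: Sat/Thu  2030: Sun/Fri  …(27 more)…  2058: Sun/Fri  2059: Mon/Sat  2060: Wed/Sun  2061: Thu/Tue  2062: Fri/Wed  2063: Sat/Thu  2064: Mon/Fri ✓  2065: Tue/Sun  2066: Wed/Mon  2067: Thu/Tue  2068: Sat/Wed  2069: Sun/Fri  2070: Mon/Sat  2071: Tue/Sun
Both conditions hold in: 2036, 2064 — 2.

2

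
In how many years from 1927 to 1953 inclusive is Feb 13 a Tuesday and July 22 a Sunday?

3

Check each year's weekday for Feb 13 and July 22:
  1927: Sun/Fri  1928: Mon/Sun  1929: Wed/Mon  1930: Thu/Tue  1931: Fri/Wed  1932: Sat/Fri  1933: Mon/Sat  1934: Tue/Sun ✓  1935: Wed/Mon  1936: Thu/Wed  1937: Sat/Thu  1938: Sun/Fri  1939: Mon/Sat  1940: Tue/Mon  1941: Thu/Tue  1942: Fri/Wed  1943: Sat/Thu  1944: Sun/Sat  1945: Tue/Sun ✓  1946: Wed/Mon  1947: Thu/Tue  1948: Fri/Thu  1949: Sun/Fri  1950: Mon/Sat  1951: Tue/Sun ✓  1952: Wed/Tue  1953: Fri/Wed
Both conditions hold in: 1934, 1945, 1951 — 3.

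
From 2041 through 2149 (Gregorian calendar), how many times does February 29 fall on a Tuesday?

Leap years in 2041–2149: 26 of them.
Feb 29 weekday advances by 5 (mod 7) from one leap year to the next four years later (or differs when a century non-leap intervenes).
Leap-day weekdays: 2044:Mon 2048:Sat 2052:Thu 2056:Tue✓ 2060:Sun 2064:Fri 2068:Wed 2072:Mon 2076:Sat 2080:Thu 2084:Tue✓ 2088:Sun 2092:Fri 2096:Wed 2104:Fri 2108:Wed 2112:Mon 2116:Sat 2120:Thu 2124:Tue✓ 2128:Sun 2132:Fri 2136:Wed 2140:Mon 2144:Sat 2148:Thu
Tuesday: 2056, 2084, 2124 → 3.

3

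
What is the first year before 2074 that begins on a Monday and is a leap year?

2052

Jan 1 advances by 2 weekdays after a leap year and by 1 after a common year.
2074: Jan 1 is Monday.
2073: Sunday
2072: Friday (leap)
2071: Thursday
2070: Wednesday
2069: Tuesday
2068: Sunday (leap)
2067: Saturday
2066: Friday
2065: Thursday
2064: Tuesday (leap)
2063: Monday
2062: Sunday
2061: Saturday
2060: Thursday (leap)
2059: Wednesday
2058: Tuesday
2057: Monday
2056: Saturday (leap)
2055: Friday
2054: Thursday
2053: Wednesday
2052: Monday (leap)
2052 begins on a Monday and is a leap year.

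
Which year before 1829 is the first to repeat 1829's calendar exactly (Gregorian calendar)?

1818

Two years share a calendar iff Jan 1 falls on the same weekday and both are leap or both are common. 1829: Jan 1 is Thursday, common year.
1828: Jan 1 Tuesday, leap
1827: Jan 1 Monday, common
1826: Jan 1 Sunday, common
1825: Jan 1 Saturday, common
1824: Jan 1 Thursday, leap
1823: Jan 1 Wednesday, common
1822: Jan 1 Tuesday, common
1821: Jan 1 Monday, common
1820: Jan 1 Saturday, leap
1819: Jan 1 Friday, common
1818: Jan 1 Thursday, common
1818 matches on both conditions.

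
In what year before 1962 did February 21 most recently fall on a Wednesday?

From one year to the next, a fixed date's weekday advances by 1, or by 2 when a Feb 29 lies between the two dates.
1962: February 21 is Wednesday.
1961: Tuesday (−1)
1960: Sunday (−2)
1959: Saturday (−1)
1958: Friday (−1)
1957: Thursday (−1)
1956: Tuesday (−2)
1955: Monday (−1)
1954: Sunday (−1)
1953: Saturday (−1)
1952: Thursday (−2)
1951: Wednesday (−1)
February 21 falls on a Wednesday in 1951.

1951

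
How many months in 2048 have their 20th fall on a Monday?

Check the 20th of each month of 2048: Jan 20: Mon, Feb 20: Thu, Mar 20: Fri, Apr 20: Mon, May 20: Wed, Jun 20: Sat, Jul 20: Mon, Aug 20: Thu, Sep 20: Sun, Oct 20: Tue, Nov 20: Fri, Dec 20: Sun.
Monday occurs in January, April, July — 3 months.

3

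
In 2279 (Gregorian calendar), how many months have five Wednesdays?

5

A month of length L has five Wednesdays iff its first Wednesday is on day ≤ L−28 (so day 1–3 in a 31-day month, 1–2 in a 30-day month, day 1 in a leap February).
Checking each month of 2279: Jan starts Wed (31d) ✓; Feb starts Sat (28d); Mar starts Sat (31d); Apr starts Tue (30d) ✓; May starts Thu (31d); Jun starts Sun (30d); Jul starts Tue (31d) ✓; Aug starts Fri (31d); Sep starts Mon (30d); Oct starts Wed (31d) ✓; Nov starts Sat (30d); Dec starts Mon (31d) ✓.
Five-Wednesday months: January, April, July, October, December → 5.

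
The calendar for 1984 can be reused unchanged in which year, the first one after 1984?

Two years share a calendar iff Jan 1 falls on the same weekday and both are leap or both are common. 1984: Jan 1 is Sunday, leap year.
1985: Jan 1 Tuesday, common
1986: Jan 1 Wednesday, common
1987: Jan 1 Thursday, common
1988: Jan 1 Friday, leap
1989: Jan 1 Sunday, common
1990: Jan 1 Monday, common
1991: Jan 1 Tuesday, common
1992: Jan 1 Wednesday, leap
1993: Jan 1 Friday, common
1994: Jan 1 Saturday, common
1995: Jan 1 Sunday, common
1996: Jan 1 Monday, leap
1997: Jan 1 Wednesday, common
1998: Jan 1 Thursday, common
1999: Jan 1 Friday, common
2000: Jan 1 Saturday, leap
2001: Jan 1 Monday, common
2002: Jan 1 Tuesday, common
2003: Jan 1 Wednesday, common
2004: Jan 1 Thursday, leap
2005: Jan 1 Saturday, common
2006: Jan 1 Sunday, common
2007: Jan 1 Monday, common
2008: Jan 1 Tuesday, leap
2009: Jan 1 Thursday, common
2010: Jan 1 Friday, common
2011: Jan 1 Saturday, common
2012: Jan 1 Sunday, leap
2012 matches on both conditions.

2012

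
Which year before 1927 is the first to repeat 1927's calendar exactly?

1921

Two years share a calendar iff Jan 1 falls on the same weekday and both are leap or both are common. 1927: Jan 1 is Saturday, common year.
1926: Jan 1 Friday, common
1925: Jan 1 Thursday, common
1924: Jan 1 Tuesday, leap
1923: Jan 1 Monday, common
1922: Jan 1 Sunday, common
1921: Jan 1 Saturday, common
1921 matches on both conditions.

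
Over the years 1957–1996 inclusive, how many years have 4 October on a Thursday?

Track 4 October's weekday year by year (advancing +1, or +2 across a Feb 29):
  1957: Fri  1958: Sat (+1)  1959: Sun (+1)  1960: Tue (+2)  1961: Wed (+1)
  1962: Thu (+1) ✓  1963: Fri (+1)  1964: Sun (+2)  1965: Mon (+1)  1966: Tue (+1)
  1967: Wed (+1)  1968: Fri (+2)  1969: Sat (+1)  1970: Sun (+1)  … (12 more years) …
  1983: Tue (+1)  1984: Thu (+2) ✓  1985: Fri (+1)  1986: Sat (+1)  1987: Sun (+1)
  1988: Tue (+2)  1989: Wed (+1)  1990: Thu (+1) ✓  1991: Fri (+1)  1992: Sun (+2)
  1993: Mon (+1)  1994: Tue (+1)  1995: Wed (+1)  1996: Fri (+2)
Thursday years: 1962, 1973, 1979, 1984, 1990 — 5 in total.

5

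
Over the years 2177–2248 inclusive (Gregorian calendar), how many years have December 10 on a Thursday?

Track December 10's weekday year by year (advancing +1, or +2 across a Feb 29):
  2177: Wed  2178: Thu (+1) ✓  2179: Fri (+1)  2180: Sun (+2)  2181: Mon (+1)
  2182: Tue (+1)  2183: Wed (+1)  2184: Fri (+2)  2185: Sat (+1)  2186: Sun (+1)
  2187: Mon (+1)  2188: Wed (+2)  2189: Thu (+1) ✓  2190: Fri (+1)  … (44 more years) …
  2235: Thu (+1) ✓  2236: Sat (+2)  2237: Sun (+1)  2238: Mon (+1)  2239: Tue (+1)
  2240: Thu (+2) ✓  2241: Fri (+1)  2242: Sat (+1)  2243: Sun (+1)  2244: Tue (+2)
  2245: Wed (+1)  2246: Thu (+1) ✓  2247: Fri (+1)  2248: Sun (+2)
Thursday years: 2178, 2189, 2195, 2201, 2207, 2212, 2218, 2229, 2235, 2240, 2246 — 11 in total.

11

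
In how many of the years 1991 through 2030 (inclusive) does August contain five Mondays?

August has 31 days; it has five Mondays when Monday falls among the first (month-length − 28) days — i.e. when August 1 is one of Monday/Sunday/Saturday.
August 1 by year: 1991:Thu 1992:Sat✓ 1993:Sun✓ 1994:Mon✓ 1995:Tue 1996:Thu 1997:Fri 1998:Sat✓ 1999:Sun✓ 2000:Tue 2001:Wed 2002:Thu 2003:Fri 2004:Sun✓ 2005:Mon✓ …(10 more)… 2016:Mon✓ 2017:Tue 2018:Wed 2019:Thu 2020:Sat✓ 2021:Sun✓ 2022:Mon✓ 2023:Tue 2024:Thu 2025:Fri 2026:Sat✓ 2027:Sun✓ 2028:Tue 2029:Wed 2030:Thu
Years with five Mondays: 1992, 1993, 1994, 1998, 1999, 2004, 2005, 2009, 2010, 2011, 2015, 2016, 2020, 2021, 2022, 2026, 2027 → 17.

17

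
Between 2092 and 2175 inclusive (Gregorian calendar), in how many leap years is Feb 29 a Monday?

Leap years in 2092–2175: 20 of them.
Feb 29 weekday advances by 5 (mod 7) from one leap year to the next four years later (or differs when a century non-leap intervenes).
Leap-day weekdays: 2092:Fri 2096:Wed 2104:Fri 2108:Wed 2112:Mon✓ 2116:Sat 2120:Thu 2124:Tue 2128:Sun 2132:Fri 2136:Wed 2140:Mon✓ 2144:Sat 2148:Thu 2152:Tue 2156:Sun 2160:Fri 2164:Wed 2168:Mon✓ 2172:Sat
Monday: 2112, 2140, 2168 → 3.

3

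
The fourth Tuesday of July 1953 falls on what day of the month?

July 1, 1953 is a Wednesday, so the first Tuesday is the 7th.
The fourth Tuesday is 7 + 21 = 28.

28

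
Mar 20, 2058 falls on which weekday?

Wednesday

January 1, 2058 is a Tuesday.
March 20 is day 79 of the year, i.e. 78 days after Jan 1.
78 mod 7 = 1, so advance 1 weekday from Tuesday: Wednesday.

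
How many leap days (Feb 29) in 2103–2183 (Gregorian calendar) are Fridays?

3

Leap years in 2103–2183: 20 of them.
Feb 29 weekday advances by 5 (mod 7) from one leap year to the next four years later (or differs when a century non-leap intervenes).
Leap-day weekdays: 2104:Fri✓ 2108:Wed 2112:Mon 2116:Sat 2120:Thu 2124:Tue 2128:Sun 2132:Fri✓ 2136:Wed 2140:Mon 2144:Sat 2148:Thu 2152:Tue 2156:Sun 2160:Fri✓ 2164:Wed 2168:Mon 2172:Sat 2176:Thu 2180:Tue
Friday: 2104, 2132, 2160 → 3.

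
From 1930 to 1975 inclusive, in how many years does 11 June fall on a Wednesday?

7

Track 11 June's weekday year by year (advancing +1, or +2 across a Feb 29):
  1930: Wed ✓  1931: Thu (+1)  1932: Sat (+2)  1933: Sun (+1)  1934: Mon (+1)
  1935: Tue (+1)  1936: Thu (+2)  1937: Fri (+1)  1938: Sat (+1)  1939: Sun (+1)
  1940: Tue (+2)  1941: Wed (+1) ✓  1942: Thu (+1)  1943: Fri (+1)  … (18 more years) …
  1962: Mon (+1)  1963: Tue (+1)  1964: Thu (+2)  1965: Fri (+1)  1966: Sat (+1)
  1967: Sun (+1)  1968: Tue (+2)  1969: Wed (+1) ✓  1970: Thu (+1)  1971: Fri (+1)
  1972: Sun (+2)  1973: Mon (+1)  1974: Tue (+1)  1975: Wed (+1) ✓
Wednesday years: 1930, 1941, 1947, 1952, 1958, 1969, 1975 — 7 in total.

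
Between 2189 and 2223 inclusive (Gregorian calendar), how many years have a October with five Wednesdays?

October has 31 days; it has five Wednesdays when Wednesday falls among the first (month-length − 28) days — i.e. when October 1 is one of Wednesday/Tuesday/Monday.
October 1 by year: 2189:Thu 2190:Fri 2191:Sat 2192:Mon✓ 2193:Tue✓ 2194:Wed✓ 2195:Thu 2196:Sat 2197:Sun 2198:Mon✓ 2199:Tue✓ 2200:Wed✓ 2201:Thu 2202:Fri 2203:Sat …(5 more)… 2209:Sun 2210:Mon✓ 2211:Tue✓ 2212:Thu 2213:Fri 2214:Sat 2215:Sun 2216:Tue✓ 2217:Wed✓ 2218:Thu 2219:Fri 2220:Sun 2221:Mon✓ 2222:Tue✓ 2223:Wed✓
Years with five Wednesdays: 2192, 2193, 2194, 2198, 2199, 2200, 2204, 2205, 2206, 2210, 2211, 2216, 2217, 2221, 2222, 2223 → 16.

16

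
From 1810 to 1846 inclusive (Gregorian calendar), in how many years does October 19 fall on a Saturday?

6

Track October 19's weekday year by year (advancing +1, or +2 across a Feb 29):
  1810: Fri  1811: Sat (+1) ✓  1812: Mon (+2)  1813: Tue (+1)  1814: Wed (+1)
  1815: Thu (+1)  1816: Sat (+2) ✓  1817: Sun (+1)  1818: Mon (+1)  1819: Tue (+1)
  1820: Thu (+2)  1821: Fri (+1)  1822: Sat (+1) ✓  1823: Sun (+1)  … (9 more years) …
  1833: Sat (+1) ✓  1834: Sun (+1)  1835: Mon (+1)  1836: Wed (+2)  1837: Thu (+1)
  1838: Fri (+1)  1839: Sat (+1) ✓  1840: Mon (+2)  1841: Tue (+1)  1842: Wed (+1)
  1843: Thu (+1)  1844: Sat (+2) ✓  1845: Sun (+1)  1846: Mon (+1)
Saturday years: 1811, 1816, 1822, 1833, 1839, 1844 — 6 in total.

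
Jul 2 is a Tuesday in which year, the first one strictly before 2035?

From one year to the next, a fixed date's weekday advances by 1, or by 2 when a Feb 29 lies between the two dates.
2035: July 2 is Monday.
2034: Sunday (−1)
2033: Saturday (−1)
2032: Friday (−1)
2031: Wednesday (−2)
2030: Tuesday (−1)
Jul 2 falls on a Tuesday in 2030.

2030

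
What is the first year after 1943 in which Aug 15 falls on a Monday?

From one year to the next, a fixed date's weekday advances by 1, or by 2 when a Feb 29 lies between the two dates.
1943: August 15 is Sunday.
1944: Tuesday (+2)
1945: Wednesday (+1)
1946: Thursday (+1)
1947: Friday (+1)
1948: Sunday (+2)
1949: Monday (+1)
Aug 15 falls on a Monday in 1949.

1949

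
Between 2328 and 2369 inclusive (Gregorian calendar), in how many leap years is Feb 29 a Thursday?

2

Leap years in 2328–2369: 11 of them.
Feb 29 weekday advances by 5 (mod 7) from one leap year to the next four years later (or differs when a century non-leap intervenes).
Leap-day weekdays: 2328:Wed 2332:Mon 2336:Sat 2340:Thu✓ 2344:Tue 2348:Sun 2352:Fri 2356:Wed 2360:Mon 2364:Sat 2368:Thu✓
Thursday: 2340, 2368 → 2.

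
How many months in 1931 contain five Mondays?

4

A month of length L has five Mondays iff its first Monday is on day ≤ L−28 (so day 1–3 in a 31-day month, 1–2 in a 30-day month, day 1 in a leap February).
Checking each month of 1931: Jan starts Thu (31d); Feb starts Sun (28d); Mar starts Sun (31d) ✓; Apr starts Wed (30d); May starts Fri (31d); Jun starts Mon (30d) ✓; Jul starts Wed (31d); Aug starts Sat (31d) ✓; Sep starts Tue (30d); Oct starts Thu (31d); Nov starts Sun (30d) ✓; Dec starts Tue (31d).
Five-Monday months: March, June, August, November → 4.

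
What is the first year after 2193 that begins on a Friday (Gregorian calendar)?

2196

Jan 1 advances by 2 weekdays after a leap year and by 1 after a common year.
2193: Jan 1 is Tuesday.
2194: Wednesday
2195: Thursday
2196: Friday (leap)
2196 begins on a Friday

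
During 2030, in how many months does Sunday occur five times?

4

A month of length L has five Sundays iff its first Sunday is on day ≤ L−28 (so day 1–3 in a 31-day month, 1–2 in a 30-day month, day 1 in a leap February).
Checking each month of 2030: Jan starts Tue (31d); Feb starts Fri (28d); Mar starts Fri (31d) ✓; Apr starts Mon (30d); May starts Wed (31d); Jun starts Sat (30d) ✓; Jul starts Mon (31d); Aug starts Thu (31d); Sep starts Sun (30d) ✓; Oct starts Tue (31d); Nov starts Fri (30d); Dec starts Sun (31d) ✓.
Five-Sunday months: March, June, September, December → 4.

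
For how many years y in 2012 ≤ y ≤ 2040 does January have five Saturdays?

January has 31 days; it has five Saturdays when Saturday falls among the first (month-length − 28) days — i.e. when January 1 is one of Saturday/Friday/Thursday.
January 1 by year: 2012:Sun 2013:Tue 2014:Wed 2015:Thu✓ 2016:Fri✓ 2017:Sun 2018:Mon 2019:Tue 2020:Wed 2021:Fri✓ 2022:Sat✓ 2023:Sun 2024:Mon 2025:Wed 2026:Thu✓ 2027:Fri✓ 2028:Sat✓ 2029:Mon 2030:Tue 2031:Wed 2032:Thu✓ 2033:Sat✓ 2034:Sun 2035:Mon 2036:Tue 2037:Thu✓ 2038:Fri✓ 2039:Sat✓ 2040:Sun
Years with five Saturdays: 2015, 2016, 2021, 2022, 2026, 2027, 2028, 2032, 2033, 2037, 2038, 2039 → 12.

12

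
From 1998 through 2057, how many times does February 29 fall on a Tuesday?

3

Leap years in 1998–2057: 15 of them.
Feb 29 weekday advances by 5 (mod 7) from one leap year to the next four years later (or differs when a century non-leap intervenes).
Leap-day weekdays: 2000:Tue✓ 2004:Sun 2008:Fri 2012:Wed 2016:Mon 2020:Sat 2024:Thu 2028:Tue✓ 2032:Sun 2036:Fri 2040:Wed 2044:Mon 2048:Sat 2052:Thu 2056:Tue✓
Tuesday: 2000, 2028, 2056 → 3.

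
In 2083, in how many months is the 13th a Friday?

Check the 13th of each month of 2083: Jan 13: Wed, Feb 13: Sat, Mar 13: Sat, Apr 13: Tue, May 13: Thu, Jun 13: Sun, Jul 13: Tue, Aug 13: Fri, Sep 13: Mon, Oct 13: Wed, Nov 13: Sat, Dec 13: Mon.
Friday occurs in August — 1 month.

1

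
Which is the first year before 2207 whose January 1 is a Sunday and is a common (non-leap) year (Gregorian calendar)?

2197

Jan 1 advances by 2 weekdays after a leap year and by 1 after a common year.
2207: Jan 1 is Thursday.
2206: Wednesday
2205: Tuesday
2204: Sunday (leap)
2203: Saturday
2202: Friday
2201: Thursday
2200: Wednesday
2199: Tuesday
2198: Monday
2197: Sunday
2197 begins on a Sunday and is a common year.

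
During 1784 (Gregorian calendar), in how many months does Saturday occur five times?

A month of length L has five Saturdays iff its first Saturday is on day ≤ L−28 (so day 1–3 in a 31-day month, 1–2 in a 30-day month, day 1 in a leap February).
Checking each month of 1784: Jan starts Thu (31d) ✓; Feb starts Sun (29d); Mar starts Mon (31d); Apr starts Thu (30d); May starts Sat (31d) ✓; Jun starts Tue (30d); Jul starts Thu (31d) ✓; Aug starts Sun (31d); Sep starts Wed (30d); Oct starts Fri (31d) ✓; Nov starts Mon (30d); Dec starts Wed (31d).
Five-Saturday months: January, May, July, October → 4.

4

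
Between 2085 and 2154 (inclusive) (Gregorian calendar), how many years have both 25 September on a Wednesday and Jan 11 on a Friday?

8

Check each year's weekday for 25 September and Jan 11:
  2085: Tue/Thu  2086: Wed/Fri ✓  2087: Thu/Sat  2088: Sat/Sun  2089: Sun/Tue  2090: Mon/Wed  2091: Tue/Thu  2092: Thu/Fri  2093: Fri/Sun  2094: Sat/Mon  2095: Sun/Tue  2096: Tue/Wed  2097: Wed/Fri ✓  2098: Thu/Sat  …(42 more)…  2141: Mon/Wed  2142: Tue/Thu  2143: Wed/Fri ✓  2144: Fri/Sat  2145: Sat/Mon  2146: Sun/Tue  2147: Mon/Wed  2148: Wed/Thu  2149: Thu/Sat  2150: Fri/Sun  2151: Sat/Mon  2152: Mon/Tue  2153: Tue/Thu  2154: Wed/Fri ✓
Both conditions hold in: 2086, 2097, 2109, 2115, 2126, 2137, 2143, 2154 — 8.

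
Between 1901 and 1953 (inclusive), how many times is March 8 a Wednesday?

8

Track March 8's weekday year by year (advancing +1, or +2 across a Feb 29):
  1901: Fri  1902: Sat (+1)  1903: Sun (+1)  1904: Tue (+2)  1905: Wed (+1) ✓
  1906: Thu (+1)  1907: Fri (+1)  1908: Sun (+2)  1909: Mon (+1)  1910: Tue (+1)
  1911: Wed (+1) ✓  1912: Fri (+2)  1913: Sat (+1)  1914: Sun (+1)  … (25 more years) …
  1940: Fri (+2)  1941: Sat (+1)  1942: Sun (+1)  1943: Mon (+1)  1944: Wed (+2) ✓
  1945: Thu (+1)  1946: Fri (+1)  1947: Sat (+1)  1948: Mon (+2)  1949: Tue (+1)
  1950: Wed (+1) ✓  1951: Thu (+1)  1952: Sat (+2)  1953: Sun (+1)
Wednesday years: 1905, 1911, 1916, 1922, 1933, 1939, 1944, 1950 — 8 in total.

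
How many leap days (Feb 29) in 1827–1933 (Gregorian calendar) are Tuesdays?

Leap years in 1827–1933: 26 of them.
Feb 29 weekday advances by 5 (mod 7) from one leap year to the next four years later (or differs when a century non-leap intervenes).
Leap-day weekdays: 1828:Fri 1832:Wed 1836:Mon 1840:Sat 1844:Thu 1848:Tue✓ 1852:Sun 1856:Fri 1860:Wed 1864:Mon 1868:Sat 1872:Thu 1876:Tue✓ 1880:Sun 1884:Fri 1888:Wed 1892:Mon 1896:Sat 1904:Mon 1908:Sat 1912:Thu 1916:Tue✓ 1920:Sun 1924:Fri 1928:Wed 1932:Mon
Tuesday: 1848, 1876, 1916 → 3.

3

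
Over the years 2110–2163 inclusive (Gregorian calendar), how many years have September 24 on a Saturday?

Track September 24's weekday year by year (advancing +1, or +2 across a Feb 29):
  2110: Wed  2111: Thu (+1)  2112: Sat (+2) ✓  2113: Sun (+1)  2114: Mon (+1)
  2115: Tue (+1)  2116: Thu (+2)  2117: Fri (+1)  2118: Sat (+1) ✓  2119: Sun (+1)
  2120: Tue (+2)  2121: Wed (+1)  2122: Thu (+1)  2123: Fri (+1)  … (26 more years) …
  2150: Thu (+1)  2151: Fri (+1)  2152: Sun (+2)  2153: Mon (+1)  2154: Tue (+1)
  2155: Wed (+1)  2156: Fri (+2)  2157: Sat (+1) ✓  2158: Sun (+1)  2159: Mon (+1)
  2160: Wed (+2)  2161: Thu (+1)  2162: Fri (+1)  2163: Sat (+1) ✓
Saturday years: 2112, 2118, 2129, 2135, 2140, 2146, 2157, 2163 — 8 in total.

8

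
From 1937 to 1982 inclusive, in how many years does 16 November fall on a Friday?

6

Track 16 November's weekday year by year (advancing +1, or +2 across a Feb 29):
  1937: Tue  1938: Wed (+1)  1939: Thu (+1)  1940: Sat (+2)  1941: Sun (+1)
  1942: Mon (+1)  1943: Tue (+1)  1944: Thu (+2)  1945: Fri (+1) ✓  1946: Sat (+1)
  1947: Sun (+1)  1948: Tue (+2)  1949: Wed (+1)  1950: Thu (+1)  … (18 more years) …
  1969: Sun (+1)  1970: Mon (+1)  1971: Tue (+1)  1972: Thu (+2)  1973: Fri (+1) ✓
  1974: Sat (+1)  1975: Sun (+1)  1976: Tue (+2)  1977: Wed (+1)  1978: Thu (+1)
  1979: Fri (+1) ✓  1980: Sun (+2)  1981: Mon (+1)  1982: Tue (+1)
Friday years: 1945, 1951, 1956, 1962, 1973, 1979 — 6 in total.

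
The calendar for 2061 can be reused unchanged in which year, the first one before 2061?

Two years share a calendar iff Jan 1 falls on the same weekday and both are leap or both are common. 2061: Jan 1 is Saturday, common year.
2060: Jan 1 Thursday, leap
2059: Jan 1 Wednesday, common
2058: Jan 1 Tuesday, common
2057: Jan 1 Monday, common
2056: Jan 1 Saturday, leap
2055: Jan 1 Friday, common
2054: Jan 1 Thursday, common
2053: Jan 1 Wednesday, common
2052: Jan 1 Monday, leap
2051: Jan 1 Sunday, common
2050: Jan 1 Saturday, common
2050 matches on both conditions.

2050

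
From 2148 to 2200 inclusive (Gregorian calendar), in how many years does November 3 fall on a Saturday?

8

Track November 3's weekday year by year (advancing +1, or +2 across a Feb 29):
  2148: Sun  2149: Mon (+1)  2150: Tue (+1)  2151: Wed (+1)  2152: Fri (+2)
  2153: Sat (+1) ✓  2154: Sun (+1)  2155: Mon (+1)  2156: Wed (+2)  2157: Thu (+1)
  2158: Fri (+1)  2159: Sat (+1) ✓  2160: Mon (+2)  2161: Tue (+1)  … (25 more years) …
  2187: Sat (+1) ✓  2188: Mon (+2)  2189: Tue (+1)  2190: Wed (+1)  2191: Thu (+1)
  2192: Sat (+2) ✓  2193: Sun (+1)  2194: Mon (+1)  2195: Tue (+1)  2196: Thu (+2)
  2197: Fri (+1)  2198: Sat (+1) ✓  2199: Sun (+1)  2200: Mon (+1)
Saturday years: 2153, 2159, 2164, 2170, 2181, 2187, 2192, 2198 — 8 in total.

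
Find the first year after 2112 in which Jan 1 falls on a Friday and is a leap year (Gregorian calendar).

Jan 1 advances by 2 weekdays after a leap year and by 1 after a common year.
2112: Jan 1 is Friday (leap).
2113: Sunday
2114: Monday
2115: Tuesday
2116: Wednesday (leap)
2117: Friday
2118: Saturday
2119: Sunday
2120: Monday (leap)
2121: Wednesday
2122: Thursday
2123: Friday
2124: Saturday (leap)
2125: Monday
2126: Tuesday
2127: Wednesday
2128: Thursday (leap)
2129: Saturday
2130: Sunday
2131: Monday
2132: Tuesday (leap)
2133: Thursday
2134: Friday
2135: Saturday
2136: Sunday (leap)
2137: Tuesday
2138: Wednesday
2139: Thursday
2140: Friday (leap)
2140 begins on a Friday and is a leap year.

2140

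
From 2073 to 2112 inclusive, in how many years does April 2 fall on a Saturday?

Track April 2's weekday year by year (advancing +1, or +2 across a Feb 29):
  2073: Sun  2074: Mon (+1)  2075: Tue (+1)  2076: Thu (+2)  2077: Fri (+1)
  2078: Sat (+1) ✓  2079: Sun (+1)  2080: Tue (+2)  2081: Wed (+1)  2082: Thu (+1)
  2083: Fri (+1)  2084: Sun (+2)  2085: Mon (+1)  2086: Tue (+1)  … (12 more years) …
  2099: Thu (+1)  2100: Fri (+1)  2101: Sat (+1) ✓  2102: Sun (+1)  2103: Mon (+1)
  2104: Wed (+2)  2105: Thu (+1)  2106: Fri (+1)  2107: Sat (+1) ✓  2108: Mon (+2)
  2109: Tue (+1)  2110: Wed (+1)  2111: Thu (+1)  2112: Sat (+2) ✓
Saturday years: 2078, 2089, 2095, 2101, 2107, 2112 — 6 in total.

6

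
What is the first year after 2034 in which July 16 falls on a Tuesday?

2041

From one year to the next, a fixed date's weekday advances by 1, or by 2 when a Feb 29 lies between the two dates.
2034: July 16 is Sunday.
2035: Monday (+1)
2036: Wednesday (+2)
2037: Thursday (+1)
2038: Friday (+1)
2039: Saturday (+1)
2040: Monday (+2)
2041: Tuesday (+1)
July 16 falls on a Tuesday in 2041.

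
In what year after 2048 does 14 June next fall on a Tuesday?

From one year to the next, a fixed date's weekday advances by 1, or by 2 when a Feb 29 lies between the two dates.
2048: June 14 is Sunday.
2049: Monday (+1)
2050: Tuesday (+1)
14 June falls on a Tuesday in 2050.

2050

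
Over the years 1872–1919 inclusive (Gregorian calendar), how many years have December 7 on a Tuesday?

Track December 7's weekday year by year (advancing +1, or +2 across a Feb 29):
  1872: Sat  1873: Sun (+1)  1874: Mon (+1)  1875: Tue (+1) ✓  1876: Thu (+2)
  1877: Fri (+1)  1878: Sat (+1)  1879: Sun (+1)  1880: Tue (+2) ✓  1881: Wed (+1)
  1882: Thu (+1)  1883: Fri (+1)  1884: Sun (+2)  1885: Mon (+1)  … (20 more years) …
  1906: Fri (+1)  1907: Sat (+1)  1908: Mon (+2)  1909: Tue (+1) ✓  1910: Wed (+1)
  1911: Thu (+1)  1912: Sat (+2)  1913: Sun (+1)  1914: Mon (+1)  1915: Tue (+1) ✓
  1916: Thu (+2)  1917: Fri (+1)  1918: Sat (+1)  1919: Sun (+1)
Tuesday years: 1875, 1880, 1886, 1897, 1909, 1915 — 6 in total.

6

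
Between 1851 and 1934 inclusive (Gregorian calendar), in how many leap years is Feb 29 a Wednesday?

3

Leap years in 1851–1934: 20 of them.
Feb 29 weekday advances by 5 (mod 7) from one leap year to the next four years later (or differs when a century non-leap intervenes).
Leap-day weekdays: 1852:Sun 1856:Fri 1860:Wed✓ 1864:Mon 1868:Sat 1872:Thu 1876:Tue 1880:Sun 1884:Fri 1888:Wed✓ 1892:Mon 1896:Sat 1904:Mon 1908:Sat 1912:Thu 1916:Tue 1920:Sun 1924:Fri 1928:Wed✓ 1932:Mon
Wednesday: 1860, 1888, 1928 → 3.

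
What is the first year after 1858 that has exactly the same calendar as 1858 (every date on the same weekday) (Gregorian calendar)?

1869

Two years share a calendar iff Jan 1 falls on the same weekday and both are leap or both are common. 1858: Jan 1 is Friday, common year.
1859: Jan 1 Saturday, common
1860: Jan 1 Sunday, leap
1861: Jan 1 Tuesday, common
1862: Jan 1 Wednesday, common
1863: Jan 1 Thursday, common
1864: Jan 1 Friday, leap
1865: Jan 1 Sunday, common
1866: Jan 1 Monday, common
1867: Jan 1 Tuesday, common
1868: Jan 1 Wednesday, leap
1869: Jan 1 Friday, common
1869 matches on both conditions.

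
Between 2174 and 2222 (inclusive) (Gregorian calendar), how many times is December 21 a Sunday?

7

Track December 21's weekday year by year (advancing +1, or +2 across a Feb 29):
  2174: Wed  2175: Thu (+1)  2176: Sat (+2)  2177: Sun (+1) ✓  2178: Mon (+1)
  2179: Tue (+1)  2180: Thu (+2)  2181: Fri (+1)  2182: Sat (+1)  2183: Sun (+1) ✓
  2184: Tue (+2)  2185: Wed (+1)  2186: Thu (+1)  2187: Fri (+1)  … (21 more years) …
  2209: Thu (+1)  2210: Fri (+1)  2211: Sat (+1)  2212: Mon (+2)  2213: Tue (+1)
  2214: Wed (+1)  2215: Thu (+1)  2216: Sat (+2)  2217: Sun (+1) ✓  2218: Mon (+1)
  2219: Tue (+1)  2220: Thu (+2)  2221: Fri (+1)  2222: Sat (+1)
Sunday years: 2177, 2183, 2188, 2194, 2200, 2206, 2217 — 7 in total.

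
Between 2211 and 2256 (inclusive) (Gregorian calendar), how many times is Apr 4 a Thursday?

7

Track Apr 4's weekday year by year (advancing +1, or +2 across a Feb 29):
  2211: Thu ✓  2212: Sat (+2)  2213: Sun (+1)  2214: Mon (+1)  2215: Tue (+1)
  2216: Thu (+2) ✓  2217: Fri (+1)  2218: Sat (+1)  2219: Sun (+1)  2220: Tue (+2)
  2221: Wed (+1)  2222: Thu (+1) ✓  2223: Fri (+1)  2224: Sun (+2)  … (18 more years) …
  2243: Tue (+1)  2244: Thu (+2) ✓  2245: Fri (+1)  2246: Sat (+1)  2247: Sun (+1)
  2248: Tue (+2)  2249: Wed (+1)  2250: Thu (+1) ✓  2251: Fri (+1)  2252: Sun (+2)
  2253: Mon (+1)  2254: Tue (+1)  2255: Wed (+1)  2256: Fri (+2)
Thursday years: 2211, 2216, 2222, 2233, 2239, 2244, 2250 — 7 in total.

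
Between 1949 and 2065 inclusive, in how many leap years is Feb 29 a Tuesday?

4

Leap years in 1949–2065: 29 of them.
Feb 29 weekday advances by 5 (mod 7) from one leap year to the next four years later (or differs when a century non-leap intervenes).
Leap-day weekdays: 1952:Fri 1956:Wed 1960:Mon 1964:Sat 1968:Thu 1972:Tue✓ 1976:Sun 1980:Fri 1984:Wed 1988:Mon 1992:Sat 1996:Thu 2000:Tue✓ …(3 more)… 2016:Mon 2020:Sat 2024:Thu 2028:Tue✓ 2032:Sun 2036:Fri 2040:Wed 2044:Mon 2048:Sat 2052:Thu 2056:Tue✓ 2060:Sun 2064:Fri
Tuesday: 1972, 2000, 2028, 2056 → 4.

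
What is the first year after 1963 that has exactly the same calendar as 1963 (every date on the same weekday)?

Two years share a calendar iff Jan 1 falls on the same weekday and both are leap or both are common. 1963: Jan 1 is Tuesday, common year.
1964: Jan 1 Wednesday, leap
1965: Jan 1 Friday, common
1966: Jan 1 Saturday, common
1967: Jan 1 Sunday, common
1968: Jan 1 Monday, leap
1969: Jan 1 Wednesday, common
1970: Jan 1 Thursday, common
1971: Jan 1 Friday, common
1972: Jan 1 Saturday, leap
1973: Jan 1 Monday, common
1974: Jan 1 Tuesday, common
1974 matches on both conditions.

1974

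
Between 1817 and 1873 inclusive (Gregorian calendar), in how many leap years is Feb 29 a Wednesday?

Leap years in 1817–1873: 14 of them.
Feb 29 weekday advances by 5 (mod 7) from one leap year to the next four years later (or differs when a century non-leap intervenes).
Leap-day weekdays: 1820:Tue 1824:Sun 1828:Fri 1832:Wed✓ 1836:Mon 1840:Sat 1844:Thu 1848:Tue 1852:Sun 1856:Fri 1860:Wed✓ 1864:Mon 1868:Sat 1872:Thu
Wednesday: 1832, 1860 → 2.

2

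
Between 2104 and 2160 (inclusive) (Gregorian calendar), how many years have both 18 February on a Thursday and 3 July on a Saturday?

Check each year's weekday for 18 February and 3 July:
  2104: Mon/Thu  2105: Wed/Fri  2106: Thu/Sat ✓  2107: Fri/Sun  2108: Sat/Tue  2109: Mon/Wed  2110: Tue/Thu  2111: Wed/Fri  2112: Thu/Sun  2113: Sat/Mon  2114: Sun/Tue  2115: Mon/Wed  2116: Tue/Fri  2117: Thu/Sat ✓  …(29 more)…  2147: Sat/Mon  2148: Sun/Wed  2149: Tue/Thu  2150: Wed/Fri  2151: Thu/Sat ✓  2152: Fri/Mon  2153: Sun/Tue  2154: Mon/Wed  2155: Tue/Thu  2156: Wed/Sat  2157: Fri/Sun  2158: Sat/Mon  2159: Sun/Tue  2160: Mon/Thu
Both conditions hold in: 2106, 2117, 2123, 2134, 2145, 2151 — 6.

6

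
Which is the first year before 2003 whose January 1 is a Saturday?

Jan 1 advances by 2 weekdays after a leap year and by 1 after a common year.
2003: Jan 1 is Wednesday.
2002: Tuesday
2001: Monday
2000: Saturday (leap)
2000 begins on a Saturday

2000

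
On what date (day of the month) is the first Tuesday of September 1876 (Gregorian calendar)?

September 1, 1876 is a Friday, so the first Tuesday is the 5th.
The first Tuesday is 5 + 0 = 5.

5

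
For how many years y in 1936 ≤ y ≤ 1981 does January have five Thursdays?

20

January has 31 days; it has five Thursdays when Thursday falls among the first (month-length − 28) days — i.e. when January 1 is one of Thursday/Wednesday/Tuesday.
January 1 by year: 1936:Wed✓ 1937:Fri 1938:Sat 1939:Sun 1940:Mon 1941:Wed✓ 1942:Thu✓ 1943:Fri 1944:Sat 1945:Mon 1946:Tue✓ 1947:Wed✓ 1948:Thu✓ 1949:Sat 1950:Sun …(16 more)… 1967:Sun 1968:Mon 1969:Wed✓ 1970:Thu✓ 1971:Fri 1972:Sat 1973:Mon 1974:Tue✓ 1975:Wed✓ 1976:Thu✓ 1977:Sat 1978:Sun 1979:Mon 1980:Tue✓ 1981:Thu✓
Years with five Thursdays: 1936, 1941, 1942, 1946, 1947, 1948, 1952, 1953, 1957, 1958, 1959, 1963, 1964, 1969, 1970, 1974, 1975, 1976, 1980, 1981 → 20.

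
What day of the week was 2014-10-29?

Wednesday

January 1, 2014 is a Wednesday.
October 29 is day 302 of the year, i.e. 301 days after Jan 1.
301 mod 7 = 0, so advance 0 weekdays from Wednesday: Wednesday.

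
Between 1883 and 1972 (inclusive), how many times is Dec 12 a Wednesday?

Track Dec 12's weekday year by year (advancing +1, or +2 across a Feb 29):
  1883: Wed ✓  1884: Fri (+2)  1885: Sat (+1)  1886: Sun (+1)  1887: Mon (+1)
  1888: Wed (+2) ✓  1889: Thu (+1)  1890: Fri (+1)  1891: Sat (+1)  1892: Mon (+2)
  1893: Tue (+1)  1894: Wed (+1) ✓  1895: Thu (+1)  1896: Sat (+2)  … (62 more years) …
  1959: Sat (+1)  1960: Mon (+2)  1961: Tue (+1)  1962: Wed (+1) ✓  1963: Thu (+1)
  1964: Sat (+2)  1965: Sun (+1)  1966: Mon (+1)  1967: Tue (+1)  1968: Thu (+2)
  1969: Fri (+1)  1970: Sat (+1)  1971: Sun (+1)  1972: Tue (+2)
Wednesday years: 1883, 1888, 1894, 1900, 1906, 1917, 1923, 1928, 1934, 1945, 1951, 1956, 1962 — 13 in total.

13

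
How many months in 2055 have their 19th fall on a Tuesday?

2

Check the 19th of each month of 2055: Jan 19: Tue, Feb 19: Fri, Mar 19: Fri, Apr 19: Mon, May 19: Wed, Jun 19: Sat, Jul 19: Mon, Aug 19: Thu, Sep 19: Sun, Oct 19: Tue, Nov 19: Fri, Dec 19: Sun.
Tuesday occurs in January, October — 2 months.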